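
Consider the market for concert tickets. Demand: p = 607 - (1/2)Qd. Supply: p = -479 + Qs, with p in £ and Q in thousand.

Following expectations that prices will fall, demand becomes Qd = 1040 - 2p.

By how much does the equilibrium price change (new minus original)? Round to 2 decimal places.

Original equilibrium: 1214 - 2p = p + 479 gives 735 = 3p, so p = 245 and Q = 724.
With the change applied: demand Qd = 1040 - 2p, supply Qs = p + 479.
Clearing the new market: 1040 - 2p = p + 479, so p = 187 and Q = 666.
Δp = 187 − 245 = -58.00.

-58.00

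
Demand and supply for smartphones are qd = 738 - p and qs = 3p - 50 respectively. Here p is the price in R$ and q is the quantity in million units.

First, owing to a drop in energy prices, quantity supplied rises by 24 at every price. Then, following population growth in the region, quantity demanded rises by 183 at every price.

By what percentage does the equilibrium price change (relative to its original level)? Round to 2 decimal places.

Solve the original market: 738 - p = 3p - 50, hence p = 197 and q = 541.
After the shift, demand is qd = 921 - p and supply is qs = 3p - 26.
Clearing the new market: 921 - p = 3p - 26, so p = 236.75 and q = 684.25.
%Δp = (236.75 − 197) / 197 × 100 = +20.18%.

+20.18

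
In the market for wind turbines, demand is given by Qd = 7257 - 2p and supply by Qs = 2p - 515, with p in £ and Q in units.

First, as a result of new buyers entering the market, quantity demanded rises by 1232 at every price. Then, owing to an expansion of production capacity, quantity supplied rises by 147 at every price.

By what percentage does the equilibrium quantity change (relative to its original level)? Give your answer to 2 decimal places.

Before the shock: 7257 - 2p = 2p - 515 ⇒ 7772 = 4p ⇒ p = 1943, Q = 3371.
The new curves are Qd = 8489 - 2p (demand) and Qs = 2p - 368 (supply).
New equilibrium: 8489 - 2p = 2p - 368 ⇒ 8857 = 4p ⇒ p = 2214.25, Q = 4060.5.
%ΔQ = (4060.5 − 3371) / 3371 × 100 = +20.45%.

+20.45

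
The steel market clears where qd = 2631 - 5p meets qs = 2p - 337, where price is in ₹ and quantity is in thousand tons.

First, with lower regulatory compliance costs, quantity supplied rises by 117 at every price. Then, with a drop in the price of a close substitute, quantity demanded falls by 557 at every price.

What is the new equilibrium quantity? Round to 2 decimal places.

Solve the original market: 2631 - 5p = 2p - 337, hence p = 424 and q = 511.
After the shift, demand is qd = 2074 - 5p and supply is qs = 2p - 220.
Setting them equal: 2074 - 5p = 2p - 220 → 2294 = 7p, so p = 2294/7 ≈ 327.7143 and q = 3048/7 ≈ 435.4286.

435.43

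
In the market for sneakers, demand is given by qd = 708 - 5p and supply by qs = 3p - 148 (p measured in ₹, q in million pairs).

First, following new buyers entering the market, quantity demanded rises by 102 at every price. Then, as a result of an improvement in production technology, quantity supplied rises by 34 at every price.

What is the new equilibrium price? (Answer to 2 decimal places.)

Solve the original market: 708 - 5p = 3p - 148, hence p = 107 and q = 173.
The shock moves the curves to qd = 810 - 5p and qs = 3p - 114.
Equate the new curves: 810 - 5p = 3p - 114, giving 924 = 8p, p = 115.5, q = 232.5.

115.50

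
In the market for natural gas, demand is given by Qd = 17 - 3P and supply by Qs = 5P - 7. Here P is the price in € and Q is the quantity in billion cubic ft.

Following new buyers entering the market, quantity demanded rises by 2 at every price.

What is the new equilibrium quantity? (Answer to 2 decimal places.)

Solve the original market: 17 - 3P = 5P - 7, hence P = 3 and Q = 8.
The new curves are Qd = 19 - 3P (demand) and Qs = 5P - 7 (supply).
Equate the new curves: 19 - 3P = 5P - 7, giving 26 = 8P, P = 3.25, Q = 9.25.

9.25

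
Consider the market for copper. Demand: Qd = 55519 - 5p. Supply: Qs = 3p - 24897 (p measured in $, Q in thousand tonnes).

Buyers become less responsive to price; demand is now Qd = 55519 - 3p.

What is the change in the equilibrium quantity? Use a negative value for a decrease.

Original equilibrium: 55519 - 5p = 3p - 24897 gives 80416 = 8p, so p = 10052 and Q = 5259.
With the change applied: demand Qd = 55519 - 3p, supply Qs = 3p - 24897.
Equate the new curves: 55519 - 3p = 3p - 24897, giving 80416 = 6p, p = 40208/3 ≈ 13402.6667, Q = 15311.
ΔQ = 15311 − 5259 = +10052.

+10052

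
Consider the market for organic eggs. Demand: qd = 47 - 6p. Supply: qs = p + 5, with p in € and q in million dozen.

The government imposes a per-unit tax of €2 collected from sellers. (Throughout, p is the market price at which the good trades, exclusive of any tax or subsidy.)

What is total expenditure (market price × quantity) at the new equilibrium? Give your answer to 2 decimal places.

58.37

Solve the original market: 47 - 6p = p + 5, hence p = 6 and q = 11.
Since sellers keep the price net of the tax, the effective supply curve becomes qs = p + 3.
Clearing the new market: 47 - 6p = p + 3, so p = 44/7 ≈ 6.2857 and q = 65/7 ≈ 9.2857.
New expenditure = 6.2857 × 9.2857 = 58.37.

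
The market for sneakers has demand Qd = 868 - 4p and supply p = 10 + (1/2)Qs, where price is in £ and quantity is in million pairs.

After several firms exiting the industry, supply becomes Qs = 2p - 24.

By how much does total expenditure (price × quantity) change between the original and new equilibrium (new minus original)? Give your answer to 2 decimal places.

-212.44

Original equilibrium: 868 - 4p = 2p - 20 gives 888 = 6p, so p = 148 and Q = 276.
The new curves are Qd = 868 - 4p (demand) and Qs = 2p - 24 (supply).
New equilibrium: 868 - 4p = 2p - 24 ⇒ 892 = 6p ⇒ p = 446/3 ≈ 148.6667, Q = 820/3 ≈ 273.3333.
Expenditure moves from 148×276 = 40848 to 148.6667×273.3333 = 40635.5556; change = -212.44.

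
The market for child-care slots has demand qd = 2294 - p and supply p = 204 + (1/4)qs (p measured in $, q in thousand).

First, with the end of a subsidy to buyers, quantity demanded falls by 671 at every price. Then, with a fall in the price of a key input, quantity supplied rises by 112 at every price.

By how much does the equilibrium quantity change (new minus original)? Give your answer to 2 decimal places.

Before the shock: 2294 - p = 4p - 816 ⇒ 3110 = 5p ⇒ p = 622, q = 1672.
The new curves are qd = 1623 - p (demand) and qs = 4p - 704 (supply).
Equate the new curves: 1623 - p = 4p - 704, giving 2327 = 5p, p = 465.4, q = 1157.6.
Δq = 1157.6 − 1672 = -514.40.

-514.40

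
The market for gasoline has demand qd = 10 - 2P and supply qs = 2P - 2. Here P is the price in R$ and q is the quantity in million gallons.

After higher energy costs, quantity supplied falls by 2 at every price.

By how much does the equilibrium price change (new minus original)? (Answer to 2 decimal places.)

+0.50

Initially, 10 - 2P = 2P - 2, so 12 = 4P and P = 3, q = 4.
After the shift, demand is qd = 10 - 2P and supply is qs = 2P - 4.
New equilibrium: 10 - 2P = 2P - 4 ⇒ 14 = 4P ⇒ P = 3.5, q = 3.
ΔP = 3.5 − 3 = +0.50.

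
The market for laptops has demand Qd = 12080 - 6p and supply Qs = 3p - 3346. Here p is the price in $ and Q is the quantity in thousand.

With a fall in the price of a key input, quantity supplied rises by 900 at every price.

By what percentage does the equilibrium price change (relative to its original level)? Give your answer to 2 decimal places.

-5.83

Original equilibrium: 12080 - 6p = 3p - 3346 gives 15426 = 9p, so p = 1714 and Q = 1796.
After the shift, demand is Qd = 12080 - 6p and supply is Qs = 3p - 2446.
Equate the new curves: 12080 - 6p = 3p - 2446, giving 14526 = 9p, p = 1614, Q = 2396.
%Δp = (1614 − 1714) / 1714 × 100 = -5.83%.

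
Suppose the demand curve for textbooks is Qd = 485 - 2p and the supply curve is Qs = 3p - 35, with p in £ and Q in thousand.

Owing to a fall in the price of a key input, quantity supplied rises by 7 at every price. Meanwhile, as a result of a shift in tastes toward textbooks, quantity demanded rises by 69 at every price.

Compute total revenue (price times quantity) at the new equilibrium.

Before the shock: 485 - 2p = 3p - 35 ⇒ 520 = 5p ⇒ p = 104, Q = 277.
The shock moves the curves to Qd = 554 - 2p and Qs = 3p - 28.
New equilibrium: 554 - 2p = 3p - 28 ⇒ 582 = 5p ⇒ p = 116.4, Q = 321.2.
New expenditure = 116.4 × 321.2 = 37387.68.

37387.68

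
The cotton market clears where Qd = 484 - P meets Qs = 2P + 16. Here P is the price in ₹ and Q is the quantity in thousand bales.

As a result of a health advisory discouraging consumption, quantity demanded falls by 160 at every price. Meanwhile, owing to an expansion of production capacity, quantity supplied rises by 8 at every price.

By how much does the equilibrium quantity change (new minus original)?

Solve the original market: 484 - P = 2P + 16, hence P = 156 and Q = 328.
The shock moves the curves to Qd = 324 - P and Qs = 2P + 24.
Clearing the new market: 324 - P = 2P + 24, so P = 100 and Q = 224.
ΔQ = 224 − 328 = -104.

-104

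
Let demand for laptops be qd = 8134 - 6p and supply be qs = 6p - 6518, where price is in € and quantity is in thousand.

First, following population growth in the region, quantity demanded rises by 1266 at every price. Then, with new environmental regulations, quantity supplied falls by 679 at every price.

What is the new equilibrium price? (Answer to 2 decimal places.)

1383.08

Original equilibrium: 8134 - 6p = 6p - 6518 gives 14652 = 12p, so p = 1221 and q = 808.
With the change applied: demand qd = 9400 - 6p, supply qs = 6p - 7197.
Setting them equal: 9400 - 6p = 6p - 7197 → 16597 = 12p, so p = 16597/12 ≈ 1383.0833 and q = 1101.5.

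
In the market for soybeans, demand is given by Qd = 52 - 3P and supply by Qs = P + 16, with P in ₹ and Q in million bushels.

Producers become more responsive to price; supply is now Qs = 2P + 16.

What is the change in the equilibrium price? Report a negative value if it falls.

Before the shock: 52 - 3P = P + 16 ⇒ 36 = 4P ⇒ P = 9, Q = 25.
The new curves are Qd = 52 - 3P (demand) and Qs = 2P + 16 (supply).
Clearing the new market: 52 - 3P = 2P + 16, so P = 7.2 and Q = 30.4.
ΔP = 7.2 − 9 = -1.8.

-1.8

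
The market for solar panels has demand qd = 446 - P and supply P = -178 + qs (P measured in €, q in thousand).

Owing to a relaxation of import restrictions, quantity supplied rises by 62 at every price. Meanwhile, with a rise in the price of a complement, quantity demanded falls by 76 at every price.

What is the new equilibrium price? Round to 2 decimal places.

Before the shock: 446 - P = P + 178 ⇒ 268 = 2P ⇒ P = 134, q = 312.
After the shift, demand is qd = 370 - P and supply is qs = P + 240.
Equate the new curves: 370 - P = P + 240, giving 130 = 2P, P = 65, q = 305.

65.00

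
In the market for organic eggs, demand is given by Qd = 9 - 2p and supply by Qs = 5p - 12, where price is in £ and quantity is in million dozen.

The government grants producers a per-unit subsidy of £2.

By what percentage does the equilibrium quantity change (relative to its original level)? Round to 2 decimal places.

+95.24

Solve the original market: 9 - 2p = 5p - 12, hence p = 3 and Q = 3.
Since sellers receive the price plus the subsidy, the effective supply curve becomes Qs = 5p - 2.
Clearing the new market: 9 - 2p = 5p - 2, so p = 11/7 ≈ 1.5714 and Q = 41/7 ≈ 5.8571.
%ΔQ = (5.8571 − 3) / 3 × 100 = +95.24%.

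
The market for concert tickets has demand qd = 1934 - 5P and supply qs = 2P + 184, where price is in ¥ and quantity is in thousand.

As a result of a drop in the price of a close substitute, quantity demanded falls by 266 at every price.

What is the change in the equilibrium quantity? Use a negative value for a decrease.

-76

Before the shock: 1934 - 5P = 2P + 184 ⇒ 1750 = 7P ⇒ P = 250, q = 684.
With the change applied: demand qd = 1668 - 5P, supply qs = 2P + 184.
Clearing the new market: 1668 - 5P = 2P + 184, so P = 212 and q = 608.
Δq = 608 − 684 = -76.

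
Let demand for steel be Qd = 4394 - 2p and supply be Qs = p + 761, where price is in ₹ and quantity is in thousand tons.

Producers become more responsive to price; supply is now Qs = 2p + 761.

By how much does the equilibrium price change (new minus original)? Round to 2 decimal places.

Before the shock: 4394 - 2p = p + 761 ⇒ 3633 = 3p ⇒ p = 1211, Q = 1972.
The shock moves the curves to Qd = 4394 - 2p and Qs = 2p + 761.
Equate the new curves: 4394 - 2p = 2p + 761, giving 3633 = 4p, p = 908.25, Q = 2577.5.
Δp = 908.25 − 1211 = -302.75.

-302.75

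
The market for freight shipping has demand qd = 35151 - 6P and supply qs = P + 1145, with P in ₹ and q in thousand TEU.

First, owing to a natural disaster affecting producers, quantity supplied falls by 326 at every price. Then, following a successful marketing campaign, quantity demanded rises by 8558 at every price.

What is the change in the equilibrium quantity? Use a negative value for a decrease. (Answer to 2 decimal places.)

+943.14

Solve the original market: 35151 - 6P = P + 1145, hence P = 4858 and q = 6003.
The shock moves the curves to qd = 43709 - 6P and qs = P + 819.
Clearing the new market: 43709 - 6P = P + 819, so P = 42890/7 ≈ 6127.1429 and q = 48623/7 ≈ 6946.1429.
Δq = 6946.1429 − 6003 = +943.14.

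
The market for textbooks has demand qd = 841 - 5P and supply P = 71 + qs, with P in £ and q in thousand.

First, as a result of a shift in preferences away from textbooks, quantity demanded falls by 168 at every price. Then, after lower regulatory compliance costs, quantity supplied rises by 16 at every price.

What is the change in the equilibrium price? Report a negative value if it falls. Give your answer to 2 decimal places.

Original equilibrium: 841 - 5P = P - 71 gives 912 = 6P, so P = 152 and q = 81.
With the change applied: demand qd = 673 - 5P, supply qs = P - 55.
Clearing the new market: 673 - 5P = P - 55, so P = 364/3 ≈ 121.3333 and q = 199/3 ≈ 66.3333.
ΔP = 121.3333 − 152 = -30.67.

-30.67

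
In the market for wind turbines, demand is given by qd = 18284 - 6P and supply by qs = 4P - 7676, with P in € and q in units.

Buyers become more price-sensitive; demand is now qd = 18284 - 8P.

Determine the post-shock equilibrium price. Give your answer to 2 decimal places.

Solve the original market: 18284 - 6P = 4P - 7676, hence P = 2596 and q = 2708.
The shock moves the curves to qd = 18284 - 8P and qs = 4P - 7676.
Setting them equal: 18284 - 8P = 4P - 7676 → 25960 = 12P, so P = 6490/3 ≈ 2163.3333 and q = 2932/3 ≈ 977.3333.

2163.33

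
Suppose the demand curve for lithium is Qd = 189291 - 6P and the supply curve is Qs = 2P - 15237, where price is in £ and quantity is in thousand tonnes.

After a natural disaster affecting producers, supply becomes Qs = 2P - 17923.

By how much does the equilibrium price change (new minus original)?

Solve the original market: 189291 - 6P = 2P - 15237, hence P = 25566 and Q = 35895.
The shock moves the curves to Qd = 189291 - 6P and Qs = 2P - 17923.
Equate the new curves: 189291 - 6P = 2P - 17923, giving 207214 = 8P, P = 25901.75, Q = 33880.5.
ΔP = 25901.75 − 25566 = +335.75.

+335.75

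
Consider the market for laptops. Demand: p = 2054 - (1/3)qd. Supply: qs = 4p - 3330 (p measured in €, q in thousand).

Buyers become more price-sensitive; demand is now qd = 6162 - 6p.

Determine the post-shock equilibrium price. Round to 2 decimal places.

Original equilibrium: 6162 - 3p = 4p - 3330 gives 9492 = 7p, so p = 1356 and q = 2094.
The shock moves the curves to qd = 6162 - 6p and qs = 4p - 3330.
New equilibrium: 6162 - 6p = 4p - 3330 ⇒ 9492 = 10p ⇒ p = 949.2, q = 466.8.

949.20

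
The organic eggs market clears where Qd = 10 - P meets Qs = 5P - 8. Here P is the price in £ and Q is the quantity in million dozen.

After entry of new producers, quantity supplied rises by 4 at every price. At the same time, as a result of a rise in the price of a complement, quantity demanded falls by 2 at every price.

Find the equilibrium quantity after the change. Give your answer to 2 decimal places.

Before the shock: 10 - P = 5P - 8 ⇒ 18 = 6P ⇒ P = 3, Q = 7.
After the shift, demand is Qd = 8 - P and supply is Qs = 5P - 4.
New equilibrium: 8 - P = 5P - 4 ⇒ 12 = 6P ⇒ P = 2, Q = 6.

6.00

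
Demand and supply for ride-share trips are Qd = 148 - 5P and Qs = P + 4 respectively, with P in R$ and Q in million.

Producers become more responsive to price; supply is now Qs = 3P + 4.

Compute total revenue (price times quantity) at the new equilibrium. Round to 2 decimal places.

1044.00

Original equilibrium: 148 - 5P = P + 4 gives 144 = 6P, so P = 24 and Q = 28.
The shock moves the curves to Qd = 148 - 5P and Qs = 3P + 4.
Setting them equal: 148 - 5P = 3P + 4 → 144 = 8P, so P = 18 and Q = 58.
New expenditure = 18 × 58 = 1044.00.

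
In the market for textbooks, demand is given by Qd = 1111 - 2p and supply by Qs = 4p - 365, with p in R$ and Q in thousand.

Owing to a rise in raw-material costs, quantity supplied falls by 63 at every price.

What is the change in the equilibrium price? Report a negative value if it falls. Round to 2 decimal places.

Original equilibrium: 1111 - 2p = 4p - 365 gives 1476 = 6p, so p = 246 and Q = 619.
After the shift, demand is Qd = 1111 - 2p and supply is Qs = 4p - 428.
Equate the new curves: 1111 - 2p = 4p - 428, giving 1539 = 6p, p = 256.5, Q = 598.
Δp = 256.5 − 246 = +10.50.

+10.50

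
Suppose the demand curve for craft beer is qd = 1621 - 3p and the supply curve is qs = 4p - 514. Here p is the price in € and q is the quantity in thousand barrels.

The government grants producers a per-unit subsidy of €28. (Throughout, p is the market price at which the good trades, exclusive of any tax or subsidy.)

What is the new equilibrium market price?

289

Solve the original market: 1621 - 3p = 4p - 514, hence p = 305 and q = 706.
Since sellers receive the price plus the subsidy, the effective supply curve becomes qs = 4p - 402.
New equilibrium: 1621 - 3p = 4p - 402 ⇒ 2023 = 7p ⇒ p = 289, q = 754.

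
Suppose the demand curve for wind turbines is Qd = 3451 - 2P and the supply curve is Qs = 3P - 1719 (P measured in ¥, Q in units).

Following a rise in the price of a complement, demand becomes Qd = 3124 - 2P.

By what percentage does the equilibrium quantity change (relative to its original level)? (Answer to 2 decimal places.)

Initially, 3451 - 2P = 3P - 1719, so 5170 = 5P and P = 1034, Q = 1383.
The new curves are Qd = 3124 - 2P (demand) and Qs = 3P - 1719 (supply).
Equate the new curves: 3124 - 2P = 3P - 1719, giving 4843 = 5P, P = 968.6, Q = 1186.8.
%ΔQ = (1186.8 − 1383) / 1383 × 100 = -14.19%.

-14.19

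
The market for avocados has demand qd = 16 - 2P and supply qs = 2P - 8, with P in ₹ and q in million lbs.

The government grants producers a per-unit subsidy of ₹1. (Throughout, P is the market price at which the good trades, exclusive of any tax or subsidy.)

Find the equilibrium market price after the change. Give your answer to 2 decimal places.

5.50

Before the shock: 16 - 2P = 2P - 8 ⇒ 24 = 4P ⇒ P = 6, q = 4.
Since sellers receive the price plus the subsidy, the effective supply curve becomes qs = 2P - 6.
Clearing the new market: 16 - 2P = 2P - 6, so P = 5.5 and q = 5.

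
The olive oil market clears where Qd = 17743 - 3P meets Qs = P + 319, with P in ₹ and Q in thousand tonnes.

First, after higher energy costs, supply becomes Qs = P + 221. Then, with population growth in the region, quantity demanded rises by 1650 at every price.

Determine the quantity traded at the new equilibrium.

Before the shock: 17743 - 3P = P + 319 ⇒ 17424 = 4P ⇒ P = 4356, Q = 4675.
After the shift, demand is Qd = 19393 - 3P and supply is Qs = P + 221.
New equilibrium: 19393 - 3P = P + 221 ⇒ 19172 = 4P ⇒ P = 4793, Q = 5014.

5014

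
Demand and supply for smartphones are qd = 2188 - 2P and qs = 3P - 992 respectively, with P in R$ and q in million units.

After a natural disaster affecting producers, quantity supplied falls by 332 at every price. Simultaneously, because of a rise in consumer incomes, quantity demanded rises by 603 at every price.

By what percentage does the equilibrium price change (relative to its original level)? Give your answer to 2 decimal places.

Initially, 2188 - 2P = 3P - 992, so 3180 = 5P and P = 636, q = 916.
With the change applied: demand qd = 2791 - 2P, supply qs = 3P - 1324.
New equilibrium: 2791 - 2P = 3P - 1324 ⇒ 4115 = 5P ⇒ P = 823, q = 1145.
%ΔP = (823 − 636) / 636 × 100 = +29.40%.

+29.40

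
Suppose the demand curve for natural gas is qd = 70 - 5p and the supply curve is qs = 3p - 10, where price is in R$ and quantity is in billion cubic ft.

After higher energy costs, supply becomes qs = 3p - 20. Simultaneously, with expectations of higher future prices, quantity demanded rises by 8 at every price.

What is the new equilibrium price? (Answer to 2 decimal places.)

Solve the original market: 70 - 5p = 3p - 10, hence p = 10 and q = 20.
The shock moves the curves to qd = 78 - 5p and qs = 3p - 20.
New equilibrium: 78 - 5p = 3p - 20 ⇒ 98 = 8p ⇒ p = 12.25, q = 16.75.

12.25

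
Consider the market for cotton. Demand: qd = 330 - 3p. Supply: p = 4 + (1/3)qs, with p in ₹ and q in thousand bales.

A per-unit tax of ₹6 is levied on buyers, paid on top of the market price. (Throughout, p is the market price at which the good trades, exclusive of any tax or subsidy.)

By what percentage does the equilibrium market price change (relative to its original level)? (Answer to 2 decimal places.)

-5.26

Initially, 330 - 3p = 3p - 12, so 342 = 6p and p = 57, q = 159.
Since buyers pay the price plus the tax, the effective demand curve becomes qd = 312 - 3p.
Equate the new curves: 312 - 3p = 3p - 12, giving 324 = 6p, p = 54, q = 150.
%Δp = (54 − 57) / 57 × 100 = -5.26%.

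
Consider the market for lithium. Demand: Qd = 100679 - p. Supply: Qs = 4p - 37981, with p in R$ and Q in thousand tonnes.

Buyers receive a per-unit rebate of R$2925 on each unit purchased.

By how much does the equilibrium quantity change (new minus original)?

Original equilibrium: 100679 - p = 4p - 37981 gives 138660 = 5p, so p = 27732 and Q = 72947.
Since buyers' out-of-pocket price is the market price minus the rebate, the effective demand curve becomes Qd = 103604 - p.
Equate the new curves: 103604 - p = 4p - 37981, giving 141585 = 5p, p = 28317, Q = 75287.
ΔQ = 75287 − 72947 = +2340.

+2340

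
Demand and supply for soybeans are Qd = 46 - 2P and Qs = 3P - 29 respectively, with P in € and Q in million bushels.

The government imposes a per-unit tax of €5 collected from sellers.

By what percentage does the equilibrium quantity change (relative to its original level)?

Before the shock: 46 - 2P = 3P - 29 ⇒ 75 = 5P ⇒ P = 15, Q = 16.
Since sellers keep the price net of the tax, the effective supply curve becomes Qs = 3P - 44.
Equate the new curves: 46 - 2P = 3P - 44, giving 90 = 5P, P = 18, Q = 10.
%ΔQ = (10 − 16) / 16 × 100 = -37.5%.

-37.5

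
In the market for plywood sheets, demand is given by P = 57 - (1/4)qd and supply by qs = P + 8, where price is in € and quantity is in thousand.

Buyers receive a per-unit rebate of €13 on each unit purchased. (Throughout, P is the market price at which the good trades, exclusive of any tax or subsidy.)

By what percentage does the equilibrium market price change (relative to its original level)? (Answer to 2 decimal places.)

Original equilibrium: 228 - 4P = P + 8 gives 220 = 5P, so P = 44 and q = 52.
Since buyers' out-of-pocket price is the market price minus the rebate, the effective demand curve becomes qd = 280 - 4P.
New equilibrium: 280 - 4P = P + 8 ⇒ 272 = 5P ⇒ P = 54.4, q = 62.4.
%ΔP = (54.4 − 44) / 44 × 100 = +23.64%.

+23.64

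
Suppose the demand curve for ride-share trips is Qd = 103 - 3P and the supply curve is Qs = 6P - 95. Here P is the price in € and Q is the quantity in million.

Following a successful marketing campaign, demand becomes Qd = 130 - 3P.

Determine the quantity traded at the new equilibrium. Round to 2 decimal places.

55.00

Solve the original market: 103 - 3P = 6P - 95, hence P = 22 and Q = 37.
The new curves are Qd = 130 - 3P (demand) and Qs = 6P - 95 (supply).
Setting them equal: 130 - 3P = 6P - 95 → 225 = 9P, so P = 25 and Q = 55.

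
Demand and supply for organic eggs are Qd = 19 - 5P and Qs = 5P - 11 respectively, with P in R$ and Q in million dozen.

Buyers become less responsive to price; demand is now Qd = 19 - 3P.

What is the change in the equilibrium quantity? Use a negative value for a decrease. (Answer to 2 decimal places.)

Solve the original market: 19 - 5P = 5P - 11, hence P = 3 and Q = 4.
After the shift, demand is Qd = 19 - 3P and supply is Qs = 5P - 11.
Clearing the new market: 19 - 3P = 5P - 11, so P = 3.75 and Q = 7.75.
ΔQ = 7.75 − 4 = +3.75.

+3.75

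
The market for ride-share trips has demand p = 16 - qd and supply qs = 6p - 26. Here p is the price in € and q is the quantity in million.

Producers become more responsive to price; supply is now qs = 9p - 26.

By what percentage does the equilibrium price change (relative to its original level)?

-30

Solve the original market: 16 - p = 6p - 26, hence p = 6 and q = 10.
The new curves are qd = 16 - p (demand) and qs = 9p - 26 (supply).
New equilibrium: 16 - p = 9p - 26 ⇒ 42 = 10p ⇒ p = 4.2, q = 11.8.
%Δp = (4.2 − 6) / 6 × 100 = -30%.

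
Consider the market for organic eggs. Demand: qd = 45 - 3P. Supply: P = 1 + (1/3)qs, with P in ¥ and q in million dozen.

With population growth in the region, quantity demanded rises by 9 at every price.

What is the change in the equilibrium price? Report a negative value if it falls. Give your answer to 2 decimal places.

+1.50

Initially, 45 - 3P = 3P - 3, so 48 = 6P and P = 8, q = 21.
The new curves are qd = 54 - 3P (demand) and qs = 3P - 3 (supply).
Setting them equal: 54 - 3P = 3P - 3 → 57 = 6P, so P = 9.5 and q = 25.5.
ΔP = 9.5 − 8 = +1.50.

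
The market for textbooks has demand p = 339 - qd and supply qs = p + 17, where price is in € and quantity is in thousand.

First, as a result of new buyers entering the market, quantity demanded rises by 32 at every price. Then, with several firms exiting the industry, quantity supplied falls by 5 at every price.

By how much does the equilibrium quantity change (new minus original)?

Initially, 339 - p = p + 17, so 322 = 2p and p = 161, q = 178.
With the change applied: demand qd = 371 - p, supply qs = p + 12.
Clearing the new market: 371 - p = p + 12, so p = 179.5 and q = 191.5.
Δq = 191.5 − 178 = +13.5.

+13.5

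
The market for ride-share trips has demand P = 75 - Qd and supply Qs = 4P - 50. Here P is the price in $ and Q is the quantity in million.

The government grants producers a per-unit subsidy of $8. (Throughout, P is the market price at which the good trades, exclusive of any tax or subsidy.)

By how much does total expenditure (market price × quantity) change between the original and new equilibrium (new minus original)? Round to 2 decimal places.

-200.96

Before the shock: 75 - P = 4P - 50 ⇒ 125 = 5P ⇒ P = 25, Q = 50.
Since sellers receive the price plus the subsidy, the effective supply curve becomes Qs = 4P - 18.
Clearing the new market: 75 - P = 4P - 18, so P = 18.6 and Q = 56.4.
Expenditure moves from 25×50 = 1250 to 18.6×56.4 = 1049.04; change = -200.96.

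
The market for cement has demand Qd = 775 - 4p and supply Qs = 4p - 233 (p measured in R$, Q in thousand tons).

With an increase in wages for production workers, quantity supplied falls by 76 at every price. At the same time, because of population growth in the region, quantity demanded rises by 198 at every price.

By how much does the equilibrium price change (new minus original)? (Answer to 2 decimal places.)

Before the shock: 775 - 4p = 4p - 233 ⇒ 1008 = 8p ⇒ p = 126, Q = 271.
With the change applied: demand Qd = 973 - 4p, supply Qs = 4p - 309.
Clearing the new market: 973 - 4p = 4p - 309, so p = 160.25 and Q = 332.
Δp = 160.25 − 126 = +34.25.

+34.25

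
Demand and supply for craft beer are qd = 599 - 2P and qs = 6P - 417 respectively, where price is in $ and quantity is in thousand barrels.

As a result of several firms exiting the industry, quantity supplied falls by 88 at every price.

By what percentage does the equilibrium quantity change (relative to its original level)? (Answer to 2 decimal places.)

Original equilibrium: 599 - 2P = 6P - 417 gives 1016 = 8P, so P = 127 and q = 345.
With the change applied: demand qd = 599 - 2P, supply qs = 6P - 505.
Equate the new curves: 599 - 2P = 6P - 505, giving 1104 = 8P, P = 138, q = 323.
%Δq = (323 − 345) / 345 × 100 = -6.38%.

-6.38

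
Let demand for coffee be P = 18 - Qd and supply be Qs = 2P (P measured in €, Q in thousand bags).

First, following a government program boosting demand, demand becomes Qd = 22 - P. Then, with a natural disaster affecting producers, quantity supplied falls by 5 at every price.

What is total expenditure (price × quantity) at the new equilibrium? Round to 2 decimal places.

117.00

Before the shock: 18 - P = 2P ⇒ 18 = 3P ⇒ P = 6, Q = 12.
With the change applied: demand Qd = 22 - P, supply Qs = 2P - 5.
Setting them equal: 22 - P = 2P - 5 → 27 = 3P, so P = 9 and Q = 13.
New expenditure = 9 × 13 = 117.00.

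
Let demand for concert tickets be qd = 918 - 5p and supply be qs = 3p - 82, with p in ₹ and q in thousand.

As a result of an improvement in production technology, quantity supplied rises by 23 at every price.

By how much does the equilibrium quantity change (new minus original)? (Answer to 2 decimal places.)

+14.38

Initially, 918 - 5p = 3p - 82, so 1000 = 8p and p = 125, q = 293.
After the shift, demand is qd = 918 - 5p and supply is qs = 3p - 59.
Equate the new curves: 918 - 5p = 3p - 59, giving 977 = 8p, p = 122.125, q = 307.375.
Δq = 307.375 − 293 = +14.38.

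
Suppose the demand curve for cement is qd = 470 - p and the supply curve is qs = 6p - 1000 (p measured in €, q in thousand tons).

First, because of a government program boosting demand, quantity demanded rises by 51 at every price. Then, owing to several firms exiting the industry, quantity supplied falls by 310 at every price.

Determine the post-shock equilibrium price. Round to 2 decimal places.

261.57

Before the shock: 470 - p = 6p - 1000 ⇒ 1470 = 7p ⇒ p = 210, q = 260.
With the change applied: demand qd = 521 - p, supply qs = 6p - 1310.
Clearing the new market: 521 - p = 6p - 1310, so p = 1831/7 ≈ 261.5714 and q = 1816/7 ≈ 259.4286.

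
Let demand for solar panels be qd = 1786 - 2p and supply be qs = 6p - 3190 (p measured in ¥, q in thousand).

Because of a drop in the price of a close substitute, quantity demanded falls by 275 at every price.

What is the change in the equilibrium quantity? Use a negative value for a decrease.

Original equilibrium: 1786 - 2p = 6p - 3190 gives 4976 = 8p, so p = 622 and q = 542.
The new curves are qd = 1511 - 2p (demand) and qs = 6p - 3190 (supply).
New equilibrium: 1511 - 2p = 6p - 3190 ⇒ 4701 = 8p ⇒ p = 587.625, q = 335.75.
Δq = 335.75 − 542 = -206.25.

-206.25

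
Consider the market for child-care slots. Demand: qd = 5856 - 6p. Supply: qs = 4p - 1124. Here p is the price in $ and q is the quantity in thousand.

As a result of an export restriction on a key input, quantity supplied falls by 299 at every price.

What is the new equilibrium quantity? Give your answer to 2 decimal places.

1488.60

Original equilibrium: 5856 - 6p = 4p - 1124 gives 6980 = 10p, so p = 698 and q = 1668.
With the change applied: demand qd = 5856 - 6p, supply qs = 4p - 1423.
Equate the new curves: 5856 - 6p = 4p - 1423, giving 7279 = 10p, p = 727.9, q = 1488.6.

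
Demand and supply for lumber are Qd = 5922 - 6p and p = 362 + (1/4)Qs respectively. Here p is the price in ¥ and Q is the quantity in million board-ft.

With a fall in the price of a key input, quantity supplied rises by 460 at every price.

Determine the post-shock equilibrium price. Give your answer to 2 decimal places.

Before the shock: 5922 - 6p = 4p - 1448 ⇒ 7370 = 10p ⇒ p = 737, Q = 1500.
The new curves are Qd = 5922 - 6p (demand) and Qs = 4p - 988 (supply).
Setting them equal: 5922 - 6p = 4p - 988 → 6910 = 10p, so p = 691 and Q = 1776.

691.00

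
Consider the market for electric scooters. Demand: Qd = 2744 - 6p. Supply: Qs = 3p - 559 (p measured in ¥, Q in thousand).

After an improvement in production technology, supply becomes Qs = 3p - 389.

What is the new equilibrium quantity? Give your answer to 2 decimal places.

655.33

Before the shock: 2744 - 6p = 3p - 559 ⇒ 3303 = 9p ⇒ p = 367, Q = 542.
With the change applied: demand Qd = 2744 - 6p, supply Qs = 3p - 389.
Equate the new curves: 2744 - 6p = 3p - 389, giving 3133 = 9p, p = 3133/9 ≈ 348.1111, Q = 1966/3 ≈ 655.3333.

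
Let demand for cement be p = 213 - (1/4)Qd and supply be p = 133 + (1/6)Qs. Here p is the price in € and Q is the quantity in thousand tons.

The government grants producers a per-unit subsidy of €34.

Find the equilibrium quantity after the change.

Solve the original market: 852 - 4p = 6p - 798, hence p = 165 and Q = 192.
Since sellers receive the price plus the subsidy, the effective supply curve becomes Qs = 6p - 594.
New equilibrium: 852 - 4p = 6p - 594 ⇒ 1446 = 10p ⇒ p = 144.6, Q = 273.6.

273.6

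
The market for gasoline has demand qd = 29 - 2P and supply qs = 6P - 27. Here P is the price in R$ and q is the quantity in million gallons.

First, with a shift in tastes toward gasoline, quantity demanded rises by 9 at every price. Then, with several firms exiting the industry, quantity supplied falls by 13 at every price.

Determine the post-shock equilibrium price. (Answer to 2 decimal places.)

9.75

Initially, 29 - 2P = 6P - 27, so 56 = 8P and P = 7, q = 15.
After the shift, demand is qd = 38 - 2P and supply is qs = 6P - 40.
Equate the new curves: 38 - 2P = 6P - 40, giving 78 = 8P, P = 9.75, q = 18.5.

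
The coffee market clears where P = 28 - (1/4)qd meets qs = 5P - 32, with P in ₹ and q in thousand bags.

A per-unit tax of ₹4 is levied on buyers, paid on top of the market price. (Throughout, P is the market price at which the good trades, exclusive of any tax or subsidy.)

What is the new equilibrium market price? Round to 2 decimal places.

14.22

Initially, 112 - 4P = 5P - 32, so 144 = 9P and P = 16, q = 48.
Since buyers pay the price plus the tax, the effective demand curve becomes qd = 96 - 4P.
Equate the new curves: 96 - 4P = 5P - 32, giving 128 = 9P, P = 128/9 ≈ 14.2222, q = 352/9 ≈ 39.1111.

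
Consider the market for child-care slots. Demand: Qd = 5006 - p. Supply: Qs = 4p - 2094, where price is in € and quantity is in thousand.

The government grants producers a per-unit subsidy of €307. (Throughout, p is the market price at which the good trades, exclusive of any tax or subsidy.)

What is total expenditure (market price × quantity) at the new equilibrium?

4499831.04

Solve the original market: 5006 - p = 4p - 2094, hence p = 1420 and Q = 3586.
Since sellers receive the price plus the subsidy, the effective supply curve becomes Qs = 4p - 866.
New equilibrium: 5006 - p = 4p - 866 ⇒ 5872 = 5p ⇒ p = 1174.4, Q = 3831.6.
New expenditure = 1174.4 × 3831.6 = 4499831.04.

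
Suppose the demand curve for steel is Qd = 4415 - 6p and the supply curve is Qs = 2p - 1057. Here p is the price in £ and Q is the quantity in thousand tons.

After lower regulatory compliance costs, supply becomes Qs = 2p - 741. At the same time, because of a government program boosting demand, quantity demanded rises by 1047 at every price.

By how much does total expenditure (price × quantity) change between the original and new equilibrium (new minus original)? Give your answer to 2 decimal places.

Original equilibrium: 4415 - 6p = 2p - 1057 gives 5472 = 8p, so p = 684 and Q = 311.
The shock moves the curves to Qd = 5462 - 6p and Qs = 2p - 741.
Clearing the new market: 5462 - 6p = 2p - 741, so p = 775.375 and Q = 809.75.
Expenditure moves from 684×311 = 212724 to 775.375×809.75 = 627859.90625; change = +415135.91.

+415135.91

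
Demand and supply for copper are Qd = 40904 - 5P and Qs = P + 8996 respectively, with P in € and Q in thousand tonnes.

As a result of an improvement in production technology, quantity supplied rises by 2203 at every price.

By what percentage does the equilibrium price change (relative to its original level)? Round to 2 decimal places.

Before the shock: 40904 - 5P = P + 8996 ⇒ 31908 = 6P ⇒ P = 5318, Q = 14314.
After the shift, demand is Qd = 40904 - 5P and supply is Qs = P + 11199.
New equilibrium: 40904 - 5P = P + 11199 ⇒ 29705 = 6P ⇒ P = 29705/6 ≈ 4950.8333, Q = 96899/6 ≈ 16149.8333.
%ΔP = (4950.8333 − 5318) / 5318 × 100 = -6.90%.

-6.90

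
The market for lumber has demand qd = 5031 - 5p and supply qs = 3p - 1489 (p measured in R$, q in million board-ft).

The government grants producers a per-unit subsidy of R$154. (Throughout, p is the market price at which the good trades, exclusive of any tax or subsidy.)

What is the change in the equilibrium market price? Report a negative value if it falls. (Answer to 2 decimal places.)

-57.75

Original equilibrium: 5031 - 5p = 3p - 1489 gives 6520 = 8p, so p = 815 and q = 956.
Since sellers receive the price plus the subsidy, the effective supply curve becomes qs = 3p - 1027.
Equate the new curves: 5031 - 5p = 3p - 1027, giving 6058 = 8p, p = 757.25, q = 1244.75.
Δp = 757.25 − 815 = -57.75.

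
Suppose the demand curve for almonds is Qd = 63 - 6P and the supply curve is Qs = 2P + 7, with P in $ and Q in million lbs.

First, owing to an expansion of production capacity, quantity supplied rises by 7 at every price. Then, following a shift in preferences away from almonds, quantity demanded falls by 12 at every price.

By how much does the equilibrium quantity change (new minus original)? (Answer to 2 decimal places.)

+2.25

Initially, 63 - 6P = 2P + 7, so 56 = 8P and P = 7, Q = 21.
With the change applied: demand Qd = 51 - 6P, supply Qs = 2P + 14.
New equilibrium: 51 - 6P = 2P + 14 ⇒ 37 = 8P ⇒ P = 4.625, Q = 23.25.
ΔQ = 23.25 − 21 = +2.25.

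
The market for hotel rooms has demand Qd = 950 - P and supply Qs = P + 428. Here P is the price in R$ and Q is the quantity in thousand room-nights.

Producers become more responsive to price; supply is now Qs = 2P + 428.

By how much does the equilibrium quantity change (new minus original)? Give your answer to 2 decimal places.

+87.00

Solve the original market: 950 - P = P + 428, hence P = 261 and Q = 689.
After the shift, demand is Qd = 950 - P and supply is Qs = 2P + 428.
Clearing the new market: 950 - P = 2P + 428, so P = 174 and Q = 776.
ΔQ = 776 − 689 = +87.00.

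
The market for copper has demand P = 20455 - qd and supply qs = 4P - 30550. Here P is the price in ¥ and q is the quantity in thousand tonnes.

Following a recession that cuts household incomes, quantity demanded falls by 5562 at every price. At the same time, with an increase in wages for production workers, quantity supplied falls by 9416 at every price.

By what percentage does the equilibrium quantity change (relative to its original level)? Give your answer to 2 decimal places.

Initially, 20455 - P = 4P - 30550, so 51005 = 5P and P = 10201, q = 10254.
The new curves are qd = 14893 - P (demand) and qs = 4P - 39966 (supply).
Equate the new curves: 14893 - P = 4P - 39966, giving 54859 = 5P, P = 10971.8, q = 3921.2.
%Δq = (3921.2 − 10254) / 10254 × 100 = -61.76%.

-61.76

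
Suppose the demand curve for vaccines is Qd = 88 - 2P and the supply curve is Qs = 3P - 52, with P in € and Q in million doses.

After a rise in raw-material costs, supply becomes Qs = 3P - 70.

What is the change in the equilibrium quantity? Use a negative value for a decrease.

Initially, 88 - 2P = 3P - 52, so 140 = 5P and P = 28, Q = 32.
The new curves are Qd = 88 - 2P (demand) and Qs = 3P - 70 (supply).
Equate the new curves: 88 - 2P = 3P - 70, giving 158 = 5P, P = 31.6, Q = 24.8.
ΔQ = 24.8 − 32 = -7.2.

-7.2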